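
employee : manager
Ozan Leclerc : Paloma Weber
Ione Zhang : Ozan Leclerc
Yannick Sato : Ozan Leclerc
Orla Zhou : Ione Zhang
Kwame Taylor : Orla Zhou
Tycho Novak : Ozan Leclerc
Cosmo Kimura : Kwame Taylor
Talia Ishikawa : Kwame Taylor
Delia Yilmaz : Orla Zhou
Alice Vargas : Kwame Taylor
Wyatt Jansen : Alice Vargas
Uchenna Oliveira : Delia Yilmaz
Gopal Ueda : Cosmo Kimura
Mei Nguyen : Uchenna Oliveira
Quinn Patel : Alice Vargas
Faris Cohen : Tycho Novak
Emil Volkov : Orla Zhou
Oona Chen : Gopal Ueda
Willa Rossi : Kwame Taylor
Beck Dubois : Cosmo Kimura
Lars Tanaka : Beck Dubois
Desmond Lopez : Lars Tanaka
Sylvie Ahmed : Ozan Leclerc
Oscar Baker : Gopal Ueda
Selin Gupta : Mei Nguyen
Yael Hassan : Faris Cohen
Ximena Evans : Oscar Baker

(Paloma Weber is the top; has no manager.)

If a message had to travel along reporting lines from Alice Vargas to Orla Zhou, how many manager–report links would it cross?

2

Alice Vargas is in Orla Zhou's organization: the chain from Alice Vargas up to Orla Zhou is Alice Vargas → Kwame Taylor → Orla Zhou, which is 2 links.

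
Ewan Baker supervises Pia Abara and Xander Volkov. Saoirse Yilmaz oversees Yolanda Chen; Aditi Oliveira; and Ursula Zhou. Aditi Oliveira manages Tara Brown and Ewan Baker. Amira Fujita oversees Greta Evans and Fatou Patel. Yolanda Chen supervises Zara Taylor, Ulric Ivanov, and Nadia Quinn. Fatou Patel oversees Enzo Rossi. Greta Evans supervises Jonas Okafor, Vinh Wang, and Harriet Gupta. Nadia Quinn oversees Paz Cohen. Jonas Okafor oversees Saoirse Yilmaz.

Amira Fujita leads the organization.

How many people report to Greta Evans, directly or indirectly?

15

Greta Evans directly manages Jonas Okafor, Vinh Wang, Harriet Gupta. Under Jonas Okafor: Saoirse Yilmaz, Ursula Zhou, Aditi Oliveira, Tara Brown, Ewan Baker, Xander Volkov, Pia Abara, Yolanda Chen, Nadia Quinn, Paz Cohen, Zara Taylor, Ulric Ivanov (12). Vinh Wang has no reports. Harriet Gupta has no reports. So Greta Evans's organization is 3 direct reports plus everyone under them: 13 + 1 + 1 = 15.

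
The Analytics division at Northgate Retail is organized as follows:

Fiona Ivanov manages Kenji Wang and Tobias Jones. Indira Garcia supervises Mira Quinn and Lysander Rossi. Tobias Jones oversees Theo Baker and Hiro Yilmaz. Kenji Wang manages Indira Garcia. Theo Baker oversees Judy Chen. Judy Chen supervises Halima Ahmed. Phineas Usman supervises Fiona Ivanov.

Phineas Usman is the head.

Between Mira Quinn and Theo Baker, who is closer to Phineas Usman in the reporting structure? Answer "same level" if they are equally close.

Mira Quinn is 4 levels below Phineas Usman; Theo Baker is 3. Theo Baker is higher.

Theo Baker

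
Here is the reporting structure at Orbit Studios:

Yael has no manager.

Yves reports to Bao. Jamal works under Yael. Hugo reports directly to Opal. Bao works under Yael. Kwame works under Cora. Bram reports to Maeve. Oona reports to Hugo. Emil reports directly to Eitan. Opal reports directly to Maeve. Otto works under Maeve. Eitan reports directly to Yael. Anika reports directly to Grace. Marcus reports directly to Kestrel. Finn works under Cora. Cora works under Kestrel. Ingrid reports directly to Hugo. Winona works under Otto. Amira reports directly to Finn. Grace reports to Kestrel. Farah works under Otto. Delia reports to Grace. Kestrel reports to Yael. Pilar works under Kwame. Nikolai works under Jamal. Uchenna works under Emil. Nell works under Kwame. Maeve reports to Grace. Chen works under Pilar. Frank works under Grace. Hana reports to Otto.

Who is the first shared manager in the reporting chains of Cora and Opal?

Kestrel

Cora's chain of managers is Kestrel, Yael. Opal's chain of managers is Maeve, Grace, Kestrel, Yael. The first manager that appears in both chains is Kestrel.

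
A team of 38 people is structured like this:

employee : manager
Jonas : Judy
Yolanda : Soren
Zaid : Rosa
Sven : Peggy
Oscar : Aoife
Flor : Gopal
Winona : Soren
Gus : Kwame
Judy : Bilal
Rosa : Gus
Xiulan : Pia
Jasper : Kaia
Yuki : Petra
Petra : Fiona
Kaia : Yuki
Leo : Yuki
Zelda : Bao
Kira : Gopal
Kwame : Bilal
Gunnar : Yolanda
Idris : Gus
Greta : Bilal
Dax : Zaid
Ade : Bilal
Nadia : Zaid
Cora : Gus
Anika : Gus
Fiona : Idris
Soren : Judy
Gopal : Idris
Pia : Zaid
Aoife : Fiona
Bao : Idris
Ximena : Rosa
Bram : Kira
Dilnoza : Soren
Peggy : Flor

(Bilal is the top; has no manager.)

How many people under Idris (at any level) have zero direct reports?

The people in Idris's organization with no one reporting to them are Zelda, Oscar, Leo, Jasper, Sven, Bram. That is 6.

6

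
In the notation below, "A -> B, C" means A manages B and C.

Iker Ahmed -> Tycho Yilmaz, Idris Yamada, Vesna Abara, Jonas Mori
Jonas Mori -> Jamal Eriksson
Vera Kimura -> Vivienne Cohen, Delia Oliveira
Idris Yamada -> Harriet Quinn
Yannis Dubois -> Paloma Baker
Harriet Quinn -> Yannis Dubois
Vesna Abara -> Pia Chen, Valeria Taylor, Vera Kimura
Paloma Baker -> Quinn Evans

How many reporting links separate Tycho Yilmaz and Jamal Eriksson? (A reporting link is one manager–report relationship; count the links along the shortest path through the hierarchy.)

3

Tycho Yilmaz is 1 level below Iker Ahmed, and Jamal Eriksson is 2 levels below Iker Ahmed (their lowest common manager). The shortest path runs up from Tycho Yilmaz to Iker Ahmed and back down to Jamal Eriksson: 1 + 2 = 3 links.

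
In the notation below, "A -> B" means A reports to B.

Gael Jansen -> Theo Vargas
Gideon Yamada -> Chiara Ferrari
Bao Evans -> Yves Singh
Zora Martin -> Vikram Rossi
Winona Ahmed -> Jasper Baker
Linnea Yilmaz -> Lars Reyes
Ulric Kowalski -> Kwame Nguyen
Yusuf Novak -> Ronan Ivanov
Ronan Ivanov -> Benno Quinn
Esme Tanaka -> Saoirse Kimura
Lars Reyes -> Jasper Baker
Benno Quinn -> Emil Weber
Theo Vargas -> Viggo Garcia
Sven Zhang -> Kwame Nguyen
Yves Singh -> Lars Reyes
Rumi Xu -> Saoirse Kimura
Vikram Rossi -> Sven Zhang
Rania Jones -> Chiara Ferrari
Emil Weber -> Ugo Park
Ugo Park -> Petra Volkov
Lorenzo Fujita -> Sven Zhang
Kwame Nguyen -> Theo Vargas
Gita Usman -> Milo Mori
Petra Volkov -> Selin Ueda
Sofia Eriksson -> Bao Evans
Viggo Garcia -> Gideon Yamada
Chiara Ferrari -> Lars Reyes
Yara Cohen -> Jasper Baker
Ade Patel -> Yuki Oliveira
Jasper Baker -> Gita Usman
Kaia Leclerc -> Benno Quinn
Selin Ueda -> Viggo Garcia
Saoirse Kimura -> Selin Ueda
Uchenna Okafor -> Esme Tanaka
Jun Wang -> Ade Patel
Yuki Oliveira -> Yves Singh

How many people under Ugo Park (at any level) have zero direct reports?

2

The people in Ugo Park's organization with no one reporting to them are Yusuf Novak, Kaia Leclerc. That is 2.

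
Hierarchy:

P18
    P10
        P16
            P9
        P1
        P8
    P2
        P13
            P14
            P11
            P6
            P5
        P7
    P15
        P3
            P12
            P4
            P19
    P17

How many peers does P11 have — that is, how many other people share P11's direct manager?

P11 reports to P13. P13's other direct reports are P14, P6, P5 — 3 peers.

3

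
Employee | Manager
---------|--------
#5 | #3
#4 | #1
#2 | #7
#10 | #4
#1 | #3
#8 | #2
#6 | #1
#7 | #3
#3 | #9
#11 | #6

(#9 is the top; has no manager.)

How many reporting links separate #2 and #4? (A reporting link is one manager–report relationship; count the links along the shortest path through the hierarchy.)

#2 is 2 levels below #3, and #4 is 2 levels below #3 (their lowest common manager). The shortest path runs up from #2 to #3 and back down to #4: 2 + 2 = 4 links.

4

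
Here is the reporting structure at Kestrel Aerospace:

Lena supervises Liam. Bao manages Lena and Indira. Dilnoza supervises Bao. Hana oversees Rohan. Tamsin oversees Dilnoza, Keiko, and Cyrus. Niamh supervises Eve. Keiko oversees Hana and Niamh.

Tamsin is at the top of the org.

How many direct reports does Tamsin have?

3

Tamsin directly manages Keiko, Dilnoza, Cyrus. That is 3 direct reports.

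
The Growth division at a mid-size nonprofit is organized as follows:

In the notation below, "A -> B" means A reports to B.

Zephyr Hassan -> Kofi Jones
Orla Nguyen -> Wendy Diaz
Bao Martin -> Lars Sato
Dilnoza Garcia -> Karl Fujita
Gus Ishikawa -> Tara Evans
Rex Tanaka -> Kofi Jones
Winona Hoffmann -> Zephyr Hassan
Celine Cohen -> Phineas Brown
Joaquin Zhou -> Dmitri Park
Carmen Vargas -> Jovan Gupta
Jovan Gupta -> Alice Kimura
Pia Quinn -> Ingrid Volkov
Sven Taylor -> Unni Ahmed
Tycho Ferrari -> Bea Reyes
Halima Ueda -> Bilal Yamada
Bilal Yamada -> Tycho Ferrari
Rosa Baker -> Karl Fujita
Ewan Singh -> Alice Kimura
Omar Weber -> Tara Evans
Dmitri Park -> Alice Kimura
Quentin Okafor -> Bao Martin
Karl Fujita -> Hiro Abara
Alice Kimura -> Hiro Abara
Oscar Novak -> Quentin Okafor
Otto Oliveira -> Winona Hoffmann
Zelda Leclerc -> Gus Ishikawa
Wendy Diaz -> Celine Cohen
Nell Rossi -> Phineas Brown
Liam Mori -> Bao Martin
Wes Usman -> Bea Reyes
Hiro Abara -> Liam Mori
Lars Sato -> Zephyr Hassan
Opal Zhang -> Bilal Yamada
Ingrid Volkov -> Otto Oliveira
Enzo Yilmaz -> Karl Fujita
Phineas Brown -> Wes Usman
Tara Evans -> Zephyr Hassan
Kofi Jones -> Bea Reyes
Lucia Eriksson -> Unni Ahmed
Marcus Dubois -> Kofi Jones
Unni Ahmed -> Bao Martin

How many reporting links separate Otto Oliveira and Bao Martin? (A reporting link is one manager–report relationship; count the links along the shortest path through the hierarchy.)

Otto Oliveira is 2 levels below Zephyr Hassan, and Bao Martin is 2 levels below Zephyr Hassan (their lowest common manager). The shortest path runs up from Otto Oliveira to Zephyr Hassan and back down to Bao Martin: 2 + 2 = 4 links.

4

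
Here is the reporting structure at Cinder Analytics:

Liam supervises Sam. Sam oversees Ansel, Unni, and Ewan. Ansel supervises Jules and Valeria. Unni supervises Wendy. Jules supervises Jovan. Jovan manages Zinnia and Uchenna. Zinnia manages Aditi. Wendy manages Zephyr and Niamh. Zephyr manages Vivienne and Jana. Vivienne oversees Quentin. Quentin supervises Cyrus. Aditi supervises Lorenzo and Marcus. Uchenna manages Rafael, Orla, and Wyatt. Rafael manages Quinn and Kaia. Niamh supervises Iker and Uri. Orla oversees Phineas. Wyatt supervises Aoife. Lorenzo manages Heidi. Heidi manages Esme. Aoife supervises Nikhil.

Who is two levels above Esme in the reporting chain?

Esme reports to Heidi, and Heidi reports to Lorenzo. So Esme's skip-level manager is Lorenzo.

Lorenzo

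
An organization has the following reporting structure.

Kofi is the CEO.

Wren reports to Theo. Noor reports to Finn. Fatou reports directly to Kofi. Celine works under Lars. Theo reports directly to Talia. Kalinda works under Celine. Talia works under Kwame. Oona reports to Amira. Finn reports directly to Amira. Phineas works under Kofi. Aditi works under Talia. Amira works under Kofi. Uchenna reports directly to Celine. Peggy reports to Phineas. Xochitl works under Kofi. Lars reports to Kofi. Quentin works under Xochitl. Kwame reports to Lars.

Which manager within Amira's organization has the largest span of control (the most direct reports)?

Direct-report counts within Amira's organization: Amira has 2; Finn has 1. The largest is 2, held by Amira.

Amira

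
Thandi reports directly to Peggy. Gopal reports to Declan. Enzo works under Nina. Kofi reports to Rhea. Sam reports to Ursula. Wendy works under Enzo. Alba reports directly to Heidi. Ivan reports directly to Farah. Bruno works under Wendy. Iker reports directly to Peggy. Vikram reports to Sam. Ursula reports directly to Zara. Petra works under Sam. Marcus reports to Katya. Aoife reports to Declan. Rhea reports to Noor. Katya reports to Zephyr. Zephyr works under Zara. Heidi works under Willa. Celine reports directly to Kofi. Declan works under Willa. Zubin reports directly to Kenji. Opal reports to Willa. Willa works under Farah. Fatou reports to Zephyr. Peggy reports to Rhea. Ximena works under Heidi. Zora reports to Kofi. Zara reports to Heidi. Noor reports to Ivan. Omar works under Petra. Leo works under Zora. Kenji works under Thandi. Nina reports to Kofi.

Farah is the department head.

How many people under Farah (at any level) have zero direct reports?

14

The people in Farah's organization with no one reporting to them are Opal, Gopal, Aoife, Alba, Fatou, Marcus, Vikram, Omar, Ximena, Iker, Zubin, Celine, Leo, Bruno. That is 14.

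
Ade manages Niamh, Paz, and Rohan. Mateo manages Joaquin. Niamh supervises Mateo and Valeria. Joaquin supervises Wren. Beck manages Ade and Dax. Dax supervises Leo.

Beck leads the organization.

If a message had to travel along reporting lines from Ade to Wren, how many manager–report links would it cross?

Wren is in Ade's organization: the chain from Wren up to Ade is Wren → Joaquin → Mateo → Niamh → Ade, which is 4 links.

4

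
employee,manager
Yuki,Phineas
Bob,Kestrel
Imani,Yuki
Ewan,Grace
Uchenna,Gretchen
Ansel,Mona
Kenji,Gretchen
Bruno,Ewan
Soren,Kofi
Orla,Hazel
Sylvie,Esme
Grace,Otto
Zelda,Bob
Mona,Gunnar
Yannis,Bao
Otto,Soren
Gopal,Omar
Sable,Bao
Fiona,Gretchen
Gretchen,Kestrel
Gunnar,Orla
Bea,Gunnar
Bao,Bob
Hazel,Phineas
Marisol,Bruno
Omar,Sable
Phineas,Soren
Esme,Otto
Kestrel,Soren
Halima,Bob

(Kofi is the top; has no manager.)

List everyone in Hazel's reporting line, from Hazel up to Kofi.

Hazel -> Phineas -> Soren -> Kofi

Hazel reports to Phineas. Phineas reports to Soren. Soren reports to Kofi. Kofi is at the top.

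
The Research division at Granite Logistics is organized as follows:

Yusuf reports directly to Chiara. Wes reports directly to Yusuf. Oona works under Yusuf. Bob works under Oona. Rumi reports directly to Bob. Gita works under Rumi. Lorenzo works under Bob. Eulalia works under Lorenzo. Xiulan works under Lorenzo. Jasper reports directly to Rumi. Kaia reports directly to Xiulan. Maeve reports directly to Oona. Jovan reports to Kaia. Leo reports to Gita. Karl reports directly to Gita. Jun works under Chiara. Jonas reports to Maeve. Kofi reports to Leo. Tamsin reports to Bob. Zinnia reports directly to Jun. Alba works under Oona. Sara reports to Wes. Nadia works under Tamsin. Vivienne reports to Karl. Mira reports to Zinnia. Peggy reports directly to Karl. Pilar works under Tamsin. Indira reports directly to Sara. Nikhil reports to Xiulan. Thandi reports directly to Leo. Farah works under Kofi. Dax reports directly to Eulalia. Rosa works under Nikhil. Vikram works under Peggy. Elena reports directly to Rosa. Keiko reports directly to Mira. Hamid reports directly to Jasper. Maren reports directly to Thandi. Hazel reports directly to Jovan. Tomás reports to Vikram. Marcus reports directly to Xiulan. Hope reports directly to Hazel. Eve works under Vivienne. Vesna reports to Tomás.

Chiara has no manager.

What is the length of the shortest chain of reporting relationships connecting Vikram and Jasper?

Vikram is 4 levels below Rumi, and Jasper is 1 level below Rumi (their lowest common manager). The shortest path runs up from Vikram to Rumi and back down to Jasper: 4 + 1 = 5 links.

5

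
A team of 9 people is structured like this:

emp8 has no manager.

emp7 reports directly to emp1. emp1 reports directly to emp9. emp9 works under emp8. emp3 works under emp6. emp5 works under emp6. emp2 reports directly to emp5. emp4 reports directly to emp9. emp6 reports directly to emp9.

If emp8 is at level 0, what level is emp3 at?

3

Chain from emp3 up to emp8: emp3 → emp6 → emp9 → emp8. That is 3 steps up, so emp3 is 3 levels below emp8.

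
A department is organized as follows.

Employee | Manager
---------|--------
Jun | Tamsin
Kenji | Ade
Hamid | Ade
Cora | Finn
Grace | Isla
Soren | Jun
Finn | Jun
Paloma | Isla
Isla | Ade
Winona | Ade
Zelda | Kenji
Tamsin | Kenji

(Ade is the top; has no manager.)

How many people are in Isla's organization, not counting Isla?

2

Isla directly manages Grace, Paloma. Grace has no reports. Paloma has no reports. So Isla's organization is 2 direct reports plus everyone under them: 1 + 1 = 2.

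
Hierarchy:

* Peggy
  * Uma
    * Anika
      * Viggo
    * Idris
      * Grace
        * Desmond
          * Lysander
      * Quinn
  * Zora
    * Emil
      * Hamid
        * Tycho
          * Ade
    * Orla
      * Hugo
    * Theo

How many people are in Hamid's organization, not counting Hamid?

2

Hamid directly manages Tycho. Under Tycho: Ade (1). That's 2 in total.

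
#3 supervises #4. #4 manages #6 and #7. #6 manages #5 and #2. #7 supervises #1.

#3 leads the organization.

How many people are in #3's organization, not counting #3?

#3 directly manages #4. Under #4: #7, #1, #6, #2, #5 (5). That's 6 in total.

6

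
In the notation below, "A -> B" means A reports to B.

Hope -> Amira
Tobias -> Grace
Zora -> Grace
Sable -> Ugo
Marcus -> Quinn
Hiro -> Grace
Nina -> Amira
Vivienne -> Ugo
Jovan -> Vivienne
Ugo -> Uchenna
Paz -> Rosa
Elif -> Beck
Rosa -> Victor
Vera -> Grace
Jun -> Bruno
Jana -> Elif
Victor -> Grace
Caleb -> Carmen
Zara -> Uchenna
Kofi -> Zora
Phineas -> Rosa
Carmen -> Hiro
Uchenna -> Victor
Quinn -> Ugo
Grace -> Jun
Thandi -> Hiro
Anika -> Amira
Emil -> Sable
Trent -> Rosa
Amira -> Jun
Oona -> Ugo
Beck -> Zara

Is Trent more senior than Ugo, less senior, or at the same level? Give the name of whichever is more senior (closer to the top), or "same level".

same level

Both Trent and Ugo are 5 levels below Bruno.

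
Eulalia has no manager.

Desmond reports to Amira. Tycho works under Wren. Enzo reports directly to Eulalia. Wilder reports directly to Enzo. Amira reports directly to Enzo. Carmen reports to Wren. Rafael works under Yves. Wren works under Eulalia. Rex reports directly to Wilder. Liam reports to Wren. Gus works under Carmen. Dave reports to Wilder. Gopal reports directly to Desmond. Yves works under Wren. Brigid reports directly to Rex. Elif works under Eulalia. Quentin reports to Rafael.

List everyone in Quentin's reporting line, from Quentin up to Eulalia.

Quentin reports to Rafael. Rafael reports to Yves. Yves reports to Wren. Wren reports to Eulalia. Eulalia is at the top.

Quentin -> Rafael -> Yves -> Wren -> Eulalia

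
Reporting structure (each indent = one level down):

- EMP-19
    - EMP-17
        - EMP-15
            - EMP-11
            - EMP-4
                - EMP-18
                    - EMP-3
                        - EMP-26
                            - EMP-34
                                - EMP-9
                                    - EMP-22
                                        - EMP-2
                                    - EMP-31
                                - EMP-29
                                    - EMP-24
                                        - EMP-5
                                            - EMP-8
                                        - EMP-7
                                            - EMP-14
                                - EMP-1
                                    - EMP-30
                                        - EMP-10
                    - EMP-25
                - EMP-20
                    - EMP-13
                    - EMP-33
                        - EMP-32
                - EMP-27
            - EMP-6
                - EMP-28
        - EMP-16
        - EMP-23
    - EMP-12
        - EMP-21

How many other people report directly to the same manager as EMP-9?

EMP-9 reports to EMP-34. EMP-34's other direct reports are EMP-29, EMP-1 — 2 peers.

2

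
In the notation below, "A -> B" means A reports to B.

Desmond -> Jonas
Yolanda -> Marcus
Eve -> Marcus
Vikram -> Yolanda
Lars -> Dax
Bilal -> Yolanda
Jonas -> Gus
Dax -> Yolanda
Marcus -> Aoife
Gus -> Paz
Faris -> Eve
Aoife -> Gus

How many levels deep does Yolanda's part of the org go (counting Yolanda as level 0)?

2

The longest chain under Yolanda runs Yolanda → Dax → Lars, which is 2 levels below Yolanda.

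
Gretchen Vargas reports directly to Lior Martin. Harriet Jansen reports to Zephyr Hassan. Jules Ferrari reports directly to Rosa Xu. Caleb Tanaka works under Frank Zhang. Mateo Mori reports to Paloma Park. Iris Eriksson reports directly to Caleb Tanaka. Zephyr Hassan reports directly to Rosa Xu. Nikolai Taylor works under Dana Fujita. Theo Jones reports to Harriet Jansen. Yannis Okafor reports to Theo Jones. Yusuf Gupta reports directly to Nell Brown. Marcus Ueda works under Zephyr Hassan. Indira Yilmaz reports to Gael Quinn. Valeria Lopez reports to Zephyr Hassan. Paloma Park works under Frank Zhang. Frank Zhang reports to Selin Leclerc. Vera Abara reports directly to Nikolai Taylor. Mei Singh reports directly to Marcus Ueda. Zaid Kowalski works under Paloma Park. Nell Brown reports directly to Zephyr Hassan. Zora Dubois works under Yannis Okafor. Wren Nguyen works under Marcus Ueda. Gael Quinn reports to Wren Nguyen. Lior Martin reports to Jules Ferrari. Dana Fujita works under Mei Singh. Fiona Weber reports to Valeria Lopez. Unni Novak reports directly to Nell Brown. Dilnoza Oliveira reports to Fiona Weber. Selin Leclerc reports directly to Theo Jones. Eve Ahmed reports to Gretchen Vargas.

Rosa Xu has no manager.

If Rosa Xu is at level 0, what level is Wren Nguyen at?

3

Chain from Wren Nguyen up to Rosa Xu: Wren Nguyen → Marcus Ueda → Zephyr Hassan → Rosa Xu. That is 3 steps up, so Wren Nguyen is 3 levels below Rosa Xu.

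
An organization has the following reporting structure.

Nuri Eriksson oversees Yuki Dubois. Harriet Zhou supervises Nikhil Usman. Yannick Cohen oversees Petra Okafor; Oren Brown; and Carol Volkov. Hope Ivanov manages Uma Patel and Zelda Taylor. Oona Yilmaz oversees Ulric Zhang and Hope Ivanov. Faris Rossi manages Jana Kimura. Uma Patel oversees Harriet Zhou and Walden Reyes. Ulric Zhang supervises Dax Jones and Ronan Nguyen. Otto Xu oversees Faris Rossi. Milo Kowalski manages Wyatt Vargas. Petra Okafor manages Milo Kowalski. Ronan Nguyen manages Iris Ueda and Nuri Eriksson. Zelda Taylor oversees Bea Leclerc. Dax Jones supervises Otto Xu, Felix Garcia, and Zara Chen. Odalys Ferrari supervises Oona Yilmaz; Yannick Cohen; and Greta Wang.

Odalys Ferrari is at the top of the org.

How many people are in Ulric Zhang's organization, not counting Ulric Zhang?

10

Ulric Zhang directly manages Dax Jones, Ronan Nguyen. Under Dax Jones: Zara Chen, Felix Garcia, Otto Xu, Faris Rossi, Jana Kimura (5). Under Ronan Nguyen: Nuri Eriksson, Yuki Dubois, Iris Ueda (3). So Ulric Zhang's organization is 2 direct reports plus everyone under them: 6 + 4 = 10.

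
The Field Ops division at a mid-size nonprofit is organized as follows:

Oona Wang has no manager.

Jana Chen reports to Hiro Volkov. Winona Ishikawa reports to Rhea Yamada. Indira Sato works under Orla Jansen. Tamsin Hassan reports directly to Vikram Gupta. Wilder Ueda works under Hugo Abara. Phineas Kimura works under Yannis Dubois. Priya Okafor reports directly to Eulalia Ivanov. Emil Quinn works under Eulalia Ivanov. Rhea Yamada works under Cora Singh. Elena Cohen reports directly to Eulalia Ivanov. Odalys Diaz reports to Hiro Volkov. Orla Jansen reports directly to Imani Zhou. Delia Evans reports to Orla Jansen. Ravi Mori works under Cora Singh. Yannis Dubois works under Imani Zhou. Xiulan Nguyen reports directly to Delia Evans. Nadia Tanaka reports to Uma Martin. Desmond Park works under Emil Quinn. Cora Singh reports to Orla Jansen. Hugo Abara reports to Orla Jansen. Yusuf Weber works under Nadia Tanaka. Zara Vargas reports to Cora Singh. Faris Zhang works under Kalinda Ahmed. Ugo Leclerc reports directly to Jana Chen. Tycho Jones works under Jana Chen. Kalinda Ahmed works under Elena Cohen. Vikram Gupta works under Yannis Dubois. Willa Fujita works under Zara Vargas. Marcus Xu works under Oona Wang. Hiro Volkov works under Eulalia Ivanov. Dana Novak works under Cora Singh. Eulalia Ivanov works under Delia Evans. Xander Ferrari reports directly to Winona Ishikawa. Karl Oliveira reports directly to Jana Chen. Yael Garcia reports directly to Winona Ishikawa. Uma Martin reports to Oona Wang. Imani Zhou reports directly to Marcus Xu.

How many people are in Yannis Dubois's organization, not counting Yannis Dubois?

3

Yannis Dubois directly manages Vikram Gupta, Phineas Kimura. Under Vikram Gupta: Tamsin Hassan (1). Phineas Kimura has no reports. So Yannis Dubois's organization is 2 direct reports plus everyone under them: 2 + 1 = 3.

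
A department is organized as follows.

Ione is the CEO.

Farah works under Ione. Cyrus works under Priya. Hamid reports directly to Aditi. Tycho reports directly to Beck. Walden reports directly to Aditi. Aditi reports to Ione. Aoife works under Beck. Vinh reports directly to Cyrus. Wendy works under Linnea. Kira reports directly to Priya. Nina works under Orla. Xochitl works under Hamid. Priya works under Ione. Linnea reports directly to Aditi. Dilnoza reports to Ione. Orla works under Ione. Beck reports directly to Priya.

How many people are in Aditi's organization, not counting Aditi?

5

Aditi directly manages Linnea, Hamid, Walden. Under Linnea: Wendy (1). Under Hamid: Xochitl (1). Walden has no reports. So Aditi's organization is 3 direct reports plus everyone under them: 2 + 2 + 1 = 5.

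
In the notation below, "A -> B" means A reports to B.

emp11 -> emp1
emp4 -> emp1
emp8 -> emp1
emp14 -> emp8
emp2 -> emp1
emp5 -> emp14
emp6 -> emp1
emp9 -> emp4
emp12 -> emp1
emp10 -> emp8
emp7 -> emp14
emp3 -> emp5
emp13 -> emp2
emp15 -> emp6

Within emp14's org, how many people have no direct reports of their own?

2

The people in emp14's organization with no one reporting to them are emp7, emp3. That is 2.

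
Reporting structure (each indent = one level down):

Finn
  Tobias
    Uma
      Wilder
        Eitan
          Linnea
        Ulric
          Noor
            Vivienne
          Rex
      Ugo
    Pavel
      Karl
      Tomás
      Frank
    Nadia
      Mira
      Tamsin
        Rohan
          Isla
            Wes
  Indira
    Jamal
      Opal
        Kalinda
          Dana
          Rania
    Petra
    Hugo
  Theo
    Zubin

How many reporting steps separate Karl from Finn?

Chain from Karl up to Finn: Karl → Pavel → Tobias → Finn. That is 3 steps up, so Karl is 3 levels below Finn.

3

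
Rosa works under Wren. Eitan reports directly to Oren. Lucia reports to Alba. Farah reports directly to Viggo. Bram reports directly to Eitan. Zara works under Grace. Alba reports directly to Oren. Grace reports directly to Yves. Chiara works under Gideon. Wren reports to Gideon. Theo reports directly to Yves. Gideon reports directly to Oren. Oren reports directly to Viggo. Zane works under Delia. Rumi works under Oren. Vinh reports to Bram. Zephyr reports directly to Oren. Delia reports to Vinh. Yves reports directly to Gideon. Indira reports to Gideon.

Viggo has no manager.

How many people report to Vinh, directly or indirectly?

Vinh directly manages Delia. Under Delia: Zane (1). That's 2 in total.

2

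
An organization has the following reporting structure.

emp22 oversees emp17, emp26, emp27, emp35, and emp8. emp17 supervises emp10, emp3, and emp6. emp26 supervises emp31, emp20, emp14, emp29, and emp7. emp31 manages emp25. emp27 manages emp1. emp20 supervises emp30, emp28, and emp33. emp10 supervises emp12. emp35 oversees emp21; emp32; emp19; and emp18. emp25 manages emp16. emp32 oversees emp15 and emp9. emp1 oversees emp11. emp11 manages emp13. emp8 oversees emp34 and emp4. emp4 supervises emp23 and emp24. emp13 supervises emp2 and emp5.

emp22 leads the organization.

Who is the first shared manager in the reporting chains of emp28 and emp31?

emp26

emp28's chain of managers is emp20, emp26, emp22. emp31's chain of managers is emp26, emp22. The first manager that appears in both chains is emp26.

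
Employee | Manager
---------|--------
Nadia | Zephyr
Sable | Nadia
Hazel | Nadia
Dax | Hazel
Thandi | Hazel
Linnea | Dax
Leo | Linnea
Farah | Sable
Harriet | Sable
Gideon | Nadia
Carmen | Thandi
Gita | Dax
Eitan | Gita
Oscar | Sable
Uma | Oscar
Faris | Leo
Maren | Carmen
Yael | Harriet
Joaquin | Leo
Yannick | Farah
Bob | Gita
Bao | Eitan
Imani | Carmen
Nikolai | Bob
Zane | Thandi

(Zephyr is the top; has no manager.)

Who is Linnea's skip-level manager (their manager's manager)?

Linnea reports to Dax, and Dax reports to Hazel. So Linnea's skip-level manager is Hazel.

Hazel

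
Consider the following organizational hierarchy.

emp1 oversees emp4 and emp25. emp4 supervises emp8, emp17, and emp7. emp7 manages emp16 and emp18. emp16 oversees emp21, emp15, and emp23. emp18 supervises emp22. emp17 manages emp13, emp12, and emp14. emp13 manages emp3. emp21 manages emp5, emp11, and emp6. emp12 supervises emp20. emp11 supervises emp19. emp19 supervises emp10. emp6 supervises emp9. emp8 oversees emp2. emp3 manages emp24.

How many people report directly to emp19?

1

emp19 directly manages emp10. That is 1 direct report.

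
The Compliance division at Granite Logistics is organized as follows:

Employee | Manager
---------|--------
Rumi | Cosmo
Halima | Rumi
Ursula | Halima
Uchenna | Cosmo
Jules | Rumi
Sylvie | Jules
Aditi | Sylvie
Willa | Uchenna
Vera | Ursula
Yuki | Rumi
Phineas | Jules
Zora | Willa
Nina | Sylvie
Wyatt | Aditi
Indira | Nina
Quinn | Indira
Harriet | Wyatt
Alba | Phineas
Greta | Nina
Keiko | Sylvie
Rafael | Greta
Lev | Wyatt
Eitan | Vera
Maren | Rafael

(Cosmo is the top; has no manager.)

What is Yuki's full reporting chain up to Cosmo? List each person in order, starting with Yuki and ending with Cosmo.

Yuki reports to Rumi. Rumi reports to Cosmo. Cosmo is at the top.

Yuki -> Rumi -> Cosmo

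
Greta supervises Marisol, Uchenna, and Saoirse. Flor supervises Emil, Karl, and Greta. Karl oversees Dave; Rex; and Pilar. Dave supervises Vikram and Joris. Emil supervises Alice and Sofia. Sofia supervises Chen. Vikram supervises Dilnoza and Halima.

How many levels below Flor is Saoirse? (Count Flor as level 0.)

2

Chain from Saoirse up to Flor: Saoirse → Greta → Flor. That is 2 steps up, so Saoirse is 2 levels below Flor.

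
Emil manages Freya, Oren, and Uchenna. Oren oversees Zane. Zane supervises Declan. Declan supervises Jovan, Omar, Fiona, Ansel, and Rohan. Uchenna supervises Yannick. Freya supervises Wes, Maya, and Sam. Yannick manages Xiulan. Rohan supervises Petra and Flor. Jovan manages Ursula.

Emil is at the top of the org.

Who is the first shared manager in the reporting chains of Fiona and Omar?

Declan

Fiona's chain of managers is Declan, Zane, Oren, Emil. Omar's chain of managers is Declan, Zane, Oren, Emil. The first manager that appears in both chains is Declan.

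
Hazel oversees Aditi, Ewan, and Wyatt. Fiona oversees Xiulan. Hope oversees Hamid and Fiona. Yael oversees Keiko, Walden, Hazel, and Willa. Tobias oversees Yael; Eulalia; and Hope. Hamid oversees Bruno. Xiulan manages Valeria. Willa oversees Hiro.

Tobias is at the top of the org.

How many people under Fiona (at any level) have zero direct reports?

The only person in Fiona's organization with no one reporting to them is Valeria. That is 1.

1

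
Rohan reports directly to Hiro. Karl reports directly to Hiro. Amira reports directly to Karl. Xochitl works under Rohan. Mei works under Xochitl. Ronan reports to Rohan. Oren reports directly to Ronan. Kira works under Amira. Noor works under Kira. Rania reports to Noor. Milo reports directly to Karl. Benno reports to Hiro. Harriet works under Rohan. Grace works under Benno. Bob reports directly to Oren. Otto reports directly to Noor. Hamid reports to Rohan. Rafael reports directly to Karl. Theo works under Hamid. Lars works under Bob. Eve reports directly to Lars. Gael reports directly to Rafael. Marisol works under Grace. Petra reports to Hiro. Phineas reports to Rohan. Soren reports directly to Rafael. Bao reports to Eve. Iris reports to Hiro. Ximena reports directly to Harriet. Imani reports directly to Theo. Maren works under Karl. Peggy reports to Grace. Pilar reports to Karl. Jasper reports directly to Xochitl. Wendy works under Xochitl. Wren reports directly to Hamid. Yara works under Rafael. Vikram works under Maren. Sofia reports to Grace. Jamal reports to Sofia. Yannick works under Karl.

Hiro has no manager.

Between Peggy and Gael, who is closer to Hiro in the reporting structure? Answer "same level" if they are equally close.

same level

Both Peggy and Gael are 3 levels below Hiro.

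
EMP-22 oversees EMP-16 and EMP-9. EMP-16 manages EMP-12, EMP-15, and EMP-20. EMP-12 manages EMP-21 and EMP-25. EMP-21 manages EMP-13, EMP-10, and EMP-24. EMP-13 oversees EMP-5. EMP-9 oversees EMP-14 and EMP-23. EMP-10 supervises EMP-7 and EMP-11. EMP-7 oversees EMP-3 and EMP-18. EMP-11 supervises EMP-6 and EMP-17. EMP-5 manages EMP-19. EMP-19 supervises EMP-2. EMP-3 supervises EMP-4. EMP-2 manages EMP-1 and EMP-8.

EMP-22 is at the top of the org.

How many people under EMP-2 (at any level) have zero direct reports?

The people in EMP-2's organization with no one reporting to them are EMP-8, EMP-1. That is 2.

2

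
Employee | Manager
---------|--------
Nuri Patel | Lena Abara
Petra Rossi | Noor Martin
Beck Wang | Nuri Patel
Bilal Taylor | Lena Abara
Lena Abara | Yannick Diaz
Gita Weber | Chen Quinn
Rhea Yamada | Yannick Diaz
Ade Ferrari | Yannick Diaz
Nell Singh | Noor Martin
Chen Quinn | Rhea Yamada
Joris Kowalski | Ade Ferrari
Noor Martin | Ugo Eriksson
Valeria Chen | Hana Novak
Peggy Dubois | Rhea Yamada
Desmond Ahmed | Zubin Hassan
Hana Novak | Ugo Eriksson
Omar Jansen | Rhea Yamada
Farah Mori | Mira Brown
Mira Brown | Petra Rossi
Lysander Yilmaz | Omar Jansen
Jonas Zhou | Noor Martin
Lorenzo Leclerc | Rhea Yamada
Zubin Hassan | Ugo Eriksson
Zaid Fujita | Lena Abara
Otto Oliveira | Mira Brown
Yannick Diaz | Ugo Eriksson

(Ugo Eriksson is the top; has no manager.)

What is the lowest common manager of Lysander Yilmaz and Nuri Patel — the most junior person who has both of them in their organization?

Yannick Diaz

Lysander Yilmaz's chain of managers is Omar Jansen, Rhea Yamada, Yannick Diaz, Ugo Eriksson. Nuri Patel's chain of managers is Lena Abara, Yannick Diaz, Ugo Eriksson. The first manager that appears in both chains is Yannick Diaz.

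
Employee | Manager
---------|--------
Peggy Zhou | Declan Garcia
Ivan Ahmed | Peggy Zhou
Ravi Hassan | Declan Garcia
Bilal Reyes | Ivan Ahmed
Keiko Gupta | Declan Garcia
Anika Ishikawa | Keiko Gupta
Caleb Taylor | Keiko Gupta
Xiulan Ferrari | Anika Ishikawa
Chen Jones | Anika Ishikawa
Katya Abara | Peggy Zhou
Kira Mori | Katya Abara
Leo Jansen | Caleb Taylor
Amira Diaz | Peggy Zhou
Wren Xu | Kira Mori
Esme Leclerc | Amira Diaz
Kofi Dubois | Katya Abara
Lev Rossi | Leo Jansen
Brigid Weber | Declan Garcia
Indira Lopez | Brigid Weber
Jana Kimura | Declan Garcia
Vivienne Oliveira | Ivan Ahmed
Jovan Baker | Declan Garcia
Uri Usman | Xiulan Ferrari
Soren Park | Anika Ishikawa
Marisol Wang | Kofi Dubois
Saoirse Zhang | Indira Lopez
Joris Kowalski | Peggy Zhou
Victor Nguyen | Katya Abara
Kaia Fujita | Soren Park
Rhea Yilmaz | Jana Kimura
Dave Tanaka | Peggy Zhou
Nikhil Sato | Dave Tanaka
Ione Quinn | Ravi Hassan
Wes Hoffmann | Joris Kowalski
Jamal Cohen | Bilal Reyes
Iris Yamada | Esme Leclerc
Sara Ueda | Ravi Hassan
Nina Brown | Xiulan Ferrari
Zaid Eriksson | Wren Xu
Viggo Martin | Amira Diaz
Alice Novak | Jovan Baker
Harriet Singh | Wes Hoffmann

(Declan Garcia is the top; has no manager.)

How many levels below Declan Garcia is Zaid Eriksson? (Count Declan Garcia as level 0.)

5

Chain from Zaid Eriksson up to Declan Garcia: Zaid Eriksson → Wren Xu → Kira Mori → Katya Abara → Peggy Zhou → Declan Garcia. That is 5 steps up, so Zaid Eriksson is 5 levels below Declan Garcia.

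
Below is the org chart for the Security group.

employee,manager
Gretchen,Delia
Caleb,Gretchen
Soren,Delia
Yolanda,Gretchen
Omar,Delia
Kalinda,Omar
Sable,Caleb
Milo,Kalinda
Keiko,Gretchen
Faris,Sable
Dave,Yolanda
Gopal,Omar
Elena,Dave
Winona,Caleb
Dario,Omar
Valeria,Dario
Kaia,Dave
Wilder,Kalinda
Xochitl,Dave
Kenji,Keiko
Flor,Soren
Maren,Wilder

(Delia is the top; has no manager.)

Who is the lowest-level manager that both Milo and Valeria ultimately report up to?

Milo's chain of managers is Kalinda, Omar, Delia. Valeria's chain of managers is Dario, Omar, Delia. The first manager that appears in both chains is Omar.

Omar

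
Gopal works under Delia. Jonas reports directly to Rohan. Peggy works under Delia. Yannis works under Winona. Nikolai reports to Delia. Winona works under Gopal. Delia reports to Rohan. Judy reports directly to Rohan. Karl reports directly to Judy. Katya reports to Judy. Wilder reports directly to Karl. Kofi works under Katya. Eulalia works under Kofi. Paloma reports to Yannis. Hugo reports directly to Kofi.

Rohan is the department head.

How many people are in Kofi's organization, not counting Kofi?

Kofi directly manages Hugo, Eulalia. Hugo has no reports. Eulalia has no reports. So Kofi's organization is 2 direct reports plus everyone under them: 1 + 1 = 2.

2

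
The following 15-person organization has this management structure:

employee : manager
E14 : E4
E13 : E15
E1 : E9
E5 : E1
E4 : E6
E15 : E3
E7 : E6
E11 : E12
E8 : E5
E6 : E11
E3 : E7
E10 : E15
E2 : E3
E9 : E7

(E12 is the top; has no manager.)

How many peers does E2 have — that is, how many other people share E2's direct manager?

1

E2 reports to E3. E3's other direct reports are E15 — 1 peer.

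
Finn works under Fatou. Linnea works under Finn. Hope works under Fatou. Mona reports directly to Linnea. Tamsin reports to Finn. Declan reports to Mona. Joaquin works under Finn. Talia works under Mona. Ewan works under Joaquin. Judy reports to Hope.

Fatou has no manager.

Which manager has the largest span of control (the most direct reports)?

Direct-report counts: Fatou has 2; Hope has 1; Finn has 3; Joaquin has 1; Linnea has 1; Mona has 2. The largest is 3, held by Finn.

Finn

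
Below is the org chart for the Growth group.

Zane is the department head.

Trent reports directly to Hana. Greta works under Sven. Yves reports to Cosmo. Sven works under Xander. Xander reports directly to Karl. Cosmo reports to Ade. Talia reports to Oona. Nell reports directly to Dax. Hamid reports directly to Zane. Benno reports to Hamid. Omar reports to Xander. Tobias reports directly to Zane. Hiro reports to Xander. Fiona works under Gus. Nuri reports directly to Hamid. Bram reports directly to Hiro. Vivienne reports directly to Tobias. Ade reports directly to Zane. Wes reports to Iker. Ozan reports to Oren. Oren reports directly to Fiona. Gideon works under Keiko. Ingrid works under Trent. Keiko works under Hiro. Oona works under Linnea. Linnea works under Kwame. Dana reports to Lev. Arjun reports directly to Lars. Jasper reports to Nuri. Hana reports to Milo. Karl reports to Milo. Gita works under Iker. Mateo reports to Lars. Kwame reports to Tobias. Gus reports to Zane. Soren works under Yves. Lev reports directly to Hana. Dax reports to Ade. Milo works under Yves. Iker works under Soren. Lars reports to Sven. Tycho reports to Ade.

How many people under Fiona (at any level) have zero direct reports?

1

The only person in Fiona's organization with no one reporting to them is Ozan. That is 1.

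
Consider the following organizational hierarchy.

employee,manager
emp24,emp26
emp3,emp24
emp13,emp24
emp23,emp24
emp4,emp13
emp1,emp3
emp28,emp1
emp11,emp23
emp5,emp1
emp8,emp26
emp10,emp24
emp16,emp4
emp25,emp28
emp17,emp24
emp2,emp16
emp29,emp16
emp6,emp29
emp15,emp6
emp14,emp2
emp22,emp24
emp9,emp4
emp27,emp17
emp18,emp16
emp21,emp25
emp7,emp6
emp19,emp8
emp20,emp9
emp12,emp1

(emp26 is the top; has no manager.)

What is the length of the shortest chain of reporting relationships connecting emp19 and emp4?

5

emp19 is 2 levels below emp26, and emp4 is 3 levels below emp26 (their lowest common manager). The shortest path runs up from emp19 to emp26 and back down to emp4: 2 + 3 = 5 links.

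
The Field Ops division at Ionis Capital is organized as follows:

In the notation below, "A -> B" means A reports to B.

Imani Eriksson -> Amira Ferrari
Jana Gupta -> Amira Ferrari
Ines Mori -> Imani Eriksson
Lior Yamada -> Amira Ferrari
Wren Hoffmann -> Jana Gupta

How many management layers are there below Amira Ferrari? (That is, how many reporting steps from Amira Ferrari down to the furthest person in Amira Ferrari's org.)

2

The longest chain under Amira Ferrari runs Amira Ferrari → Imani Eriksson → Ines Mori, which is 2 levels below Amira Ferrari.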